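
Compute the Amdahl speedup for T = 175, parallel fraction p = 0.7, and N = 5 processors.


Amdahl's law: T_p = T × ((1-p) + p/N)
= 175 × ((1-0.7) + 0.7/5)
= 175 × (0.30 + 0.1400)
= 175 × 0.4400
= 77.00
Speedup = 175/77.00
= 2.27×


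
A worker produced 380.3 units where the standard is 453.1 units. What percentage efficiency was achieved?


Efficiency = (actual / standard) × 100
= (380.3 / 453.1) × 100
= 83.9%


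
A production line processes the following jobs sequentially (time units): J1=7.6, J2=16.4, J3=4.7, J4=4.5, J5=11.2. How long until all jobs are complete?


Sequential makespan: sum all processing times
= 7.6 + 16.4 + 4.7 + 4.5 + 11.2
= 44.4 time units


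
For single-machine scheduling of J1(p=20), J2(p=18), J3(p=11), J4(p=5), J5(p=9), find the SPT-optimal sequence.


SPT: sort by shortest processing time
  J4: p=5
  J5: p=9
  J3: p=11
  J2: p=18
  J1: p=20
Order: J4 → J5 → J3 → J2 → J1


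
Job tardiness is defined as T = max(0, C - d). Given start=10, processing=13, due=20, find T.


Completion = start + processing = 10 + 13 = 23
Tardiness = max(0, C - d) = max(0, 23 - 20)
= max(0, 3)
= 3


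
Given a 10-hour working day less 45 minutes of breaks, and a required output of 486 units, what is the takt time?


Available = 10×60 - 45 = 555 min
Takt time = 555 / 486
= 1.14 min/unit


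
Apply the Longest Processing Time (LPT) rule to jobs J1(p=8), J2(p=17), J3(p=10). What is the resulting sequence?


LPT: sort by longest processing time first
  J2: p=17
  J3: p=10
  J1: p=8
Order: J2 → J3 → J1


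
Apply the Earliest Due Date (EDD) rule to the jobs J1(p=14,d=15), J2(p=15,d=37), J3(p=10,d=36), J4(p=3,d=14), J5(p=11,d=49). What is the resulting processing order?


EDD: sort by earliest due date
  J4: d=14, p=3
  J1: d=15, p=14
  J3: d=36, p=10
  J2: d=37, p=15
  J5: d=49, p=11
Order: J4 → J1 → J3 → J2 → J5


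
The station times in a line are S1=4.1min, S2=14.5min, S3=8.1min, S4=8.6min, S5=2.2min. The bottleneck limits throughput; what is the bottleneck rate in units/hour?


Bottleneck = longest station time
Station times: [4.1, 14.5, 8.1, 8.6, 2.2]
Max = 14.5 min
Rate = 60 / 14.5
= 4.14 units/hour (bottleneck: 14.5min)


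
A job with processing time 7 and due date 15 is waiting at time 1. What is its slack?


Slack = due - current_time - processing
= 15 - 1 - 7
= 7


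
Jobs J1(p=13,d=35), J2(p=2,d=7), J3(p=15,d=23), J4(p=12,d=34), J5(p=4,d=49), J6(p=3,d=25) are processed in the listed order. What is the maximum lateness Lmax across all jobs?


Lateness per job (L = C - d):
  J1: C=13, d=35, L=-22
  J2: C=15, d=7, L=8
  J3: C=30, d=23, L=7
  J4: C=42, d=34, L=8
  J5: C=46, d=49, L=-3
  J6: C=49, d=25, L=24
Lmax = max(-22, 8, 7, 8, -3, 24)
= 24


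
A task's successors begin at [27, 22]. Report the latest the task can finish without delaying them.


LF = min of all successor start times
Successors start at: [27, 22]
LF = min(27, 22)
= 22


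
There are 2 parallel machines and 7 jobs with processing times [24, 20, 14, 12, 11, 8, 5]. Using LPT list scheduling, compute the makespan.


Jobs (LPT sorted): [24, 20, 14, 12, 11, 8, 5]
Machines: 2
  J=24 → Machine 1 (load: 0+24=24)
  J=20 → Machine 2 (load: 0+20=20)
  J=14 → Machine 2 (load: 20+14=34)
  J=12 → Machine 1 (load: 24+12=36)
  J=11 → Machine 2 (load: 34+11=45)
  J=8 → Machine 1 (load: 36+8=44)
  J=5 → Machine 1 (load: 44+5=49)
Machine loads: [49, 45]
Makespan = max = 49 time units


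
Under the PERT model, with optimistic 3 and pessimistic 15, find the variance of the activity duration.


σ² = ((p - o) / 6)² = (p - o)² / 36
= (15 - 3)² / 36
= 12² / 36
= 144 / 36
= 4.0000


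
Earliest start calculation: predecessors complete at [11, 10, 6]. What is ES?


ES = max of all predecessor completion times
Predecessors: [11, 10, 6]
ES = max(11, 10, 6)
= 11


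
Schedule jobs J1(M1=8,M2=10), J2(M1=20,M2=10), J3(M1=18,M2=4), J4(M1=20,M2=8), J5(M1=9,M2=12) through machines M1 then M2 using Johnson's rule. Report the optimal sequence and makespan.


Johnson's rule:
Group 1 (M1≤M2, sort by M1): ['J1', 'J5']
Group 2 (M1>M2, sort desc M2): ['J2', 'J4', 'J3']
Sequence: J1 → J5 → J2 → J4 → J3
Makespan calculation:
  J1: M1 done=8, M2 done=18
  J5: M1 done=17, M2 done=30
  J2: M1 done=37, M2 done=47
  J4: M1 done=57, M2 done=65
  J3: M1 done=75, M2 done=79
= Sequence: J1 → J5 → J2 → J4 → J3, Makespan: 79


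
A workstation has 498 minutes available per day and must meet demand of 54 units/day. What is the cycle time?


Cycle time = available time / demand
= 498 / 54
= 9.22 min/unit


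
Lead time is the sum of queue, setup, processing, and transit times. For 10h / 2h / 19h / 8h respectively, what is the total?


Lead time = queue + setup + processing + transit
= 10 + 2 + 19 + 8
= 39 hours


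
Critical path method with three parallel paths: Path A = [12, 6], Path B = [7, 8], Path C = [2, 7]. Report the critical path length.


Path A: 12 + 6 = 18
Path B: 7 + 8 = 15
Path C: 2 + 7 = 9
Critical path = longest = max(18, 15, 9)
= 18 (Path A)


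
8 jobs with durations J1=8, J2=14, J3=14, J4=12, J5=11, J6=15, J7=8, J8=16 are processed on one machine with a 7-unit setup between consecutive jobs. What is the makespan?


Makespan = Σ processing + (n-1) × setup
= (8 + 14 + 14 + 12 + 11 + 15 + 8 + 16) + (8-1)×7
= 98 + 49
= 147 time units


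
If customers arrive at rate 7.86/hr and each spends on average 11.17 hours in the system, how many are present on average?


Little's law: L = λ × W
= 7.86 × 11.17
= 87.80


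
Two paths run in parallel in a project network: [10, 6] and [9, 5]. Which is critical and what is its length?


Path A: 10 + 6 = 16
Path B: 9 + 5 = 14
Critical path = longest = max(16, 14)
= 16 (Path A)


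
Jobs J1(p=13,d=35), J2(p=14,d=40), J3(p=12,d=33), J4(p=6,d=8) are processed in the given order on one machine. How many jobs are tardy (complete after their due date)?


Completion vs due date:
  J1: C=13, d=35 → on time
  J2: C=27, d=40 → on time
  J3: C=39, d=33 → TARDY
  J4: C=45, d=8 → TARDY
Tardy jobs: J3, J4
Count = 2


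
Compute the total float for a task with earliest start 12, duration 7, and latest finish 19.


EF = ES + duration = 12 + 7 = 19
LS = LF - duration = 19 - 7 = 12
Total Float = LF - EF = 19 - 19
(or LS - ES = 12 - 12)
= 0


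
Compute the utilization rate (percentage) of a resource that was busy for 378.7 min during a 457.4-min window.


Utilization = busy / total × 100
= 378.7 / 457.4 × 100
= 82.8%


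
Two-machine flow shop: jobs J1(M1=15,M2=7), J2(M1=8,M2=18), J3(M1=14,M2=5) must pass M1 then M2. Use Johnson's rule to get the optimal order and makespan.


Johnson's rule:
Group 1 (M1≤M2, sort by M1): ['J2']
Group 2 (M1>M2, sort desc M2): ['J1', 'J3']
Sequence: J2 → J1 → J3
Makespan calculation:
  J2: M1 done=8, M2 done=26
  J1: M1 done=23, M2 done=33
  J3: M1 done=37, M2 done=42
= Sequence: J2 → J1 → J3, Makespan: 42


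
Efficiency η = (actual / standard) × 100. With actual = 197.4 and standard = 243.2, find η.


Efficiency = (actual / standard) × 100
= (197.4 / 243.2) × 100
= 81.2%


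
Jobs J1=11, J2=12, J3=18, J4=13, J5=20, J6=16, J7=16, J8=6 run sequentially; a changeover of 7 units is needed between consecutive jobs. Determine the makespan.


Makespan = Σ processing + (n-1) × setup
= (11 + 12 + 18 + 13 + 20 + 16 + 16 + 6) + (8-1)×7
= 112 + 49
= 161 time units


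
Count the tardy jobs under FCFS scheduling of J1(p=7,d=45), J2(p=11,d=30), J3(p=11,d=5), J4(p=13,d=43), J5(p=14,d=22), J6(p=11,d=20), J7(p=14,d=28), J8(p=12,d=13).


Completion vs due date:
  J1: C=7, d=45 → on time
  J2: C=18, d=30 → on time
  J3: C=29, d=5 → TARDY
  J4: C=42, d=43 → on time
  J5: C=56, d=22 → TARDY
  J6: C=67, d=20 → TARDY
  J7: C=81, d=28 → TARDY
  J8: C=93, d=13 → TARDY
Tardy jobs: J3, J5, J6, J7, J8
Count = 5


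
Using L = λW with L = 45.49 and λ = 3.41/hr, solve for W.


Little's law: L = λW → W = L / λ
= 45.49 / 3.41
= 13.34 hours


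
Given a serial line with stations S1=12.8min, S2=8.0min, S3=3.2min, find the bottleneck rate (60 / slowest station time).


Bottleneck = longest station time
Station times: [12.8, 8.0, 3.2]
Max = 12.8 min
Rate = 60 / 12.8
= 4.69 units/hour (bottleneck: 12.8min)


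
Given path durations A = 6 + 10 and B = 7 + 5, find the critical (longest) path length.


Path A: 6 + 10 = 16
Path B: 7 + 5 = 12
Critical path = longest = max(16, 12)
= 16 (Path A)


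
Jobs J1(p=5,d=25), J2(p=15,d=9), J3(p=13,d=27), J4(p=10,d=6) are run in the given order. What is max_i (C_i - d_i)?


Lateness per job (L = C - d):
  J1: C=5, d=25, L=-20
  J2: C=20, d=9, L=11
  J3: C=33, d=27, L=6
  J4: C=43, d=6, L=37
Lmax = max(-20, 11, 6, 37)
= 37


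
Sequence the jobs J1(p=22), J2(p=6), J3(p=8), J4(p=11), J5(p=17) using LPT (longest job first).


LPT: sort by longest processing time first
  J1: p=22
  J5: p=17
  J4: p=11
  J3: p=8
  J2: p=6
Order: J1 → J5 → J4 → J3 → J2


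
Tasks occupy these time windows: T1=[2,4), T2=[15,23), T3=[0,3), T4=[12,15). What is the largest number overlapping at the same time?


Check each time point for overlaps:
  t=2: 2 tasks active (T1, T3)
Max concurrent = 2


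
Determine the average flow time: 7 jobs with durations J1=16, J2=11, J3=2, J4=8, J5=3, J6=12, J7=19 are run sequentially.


Completion times:
  J1: completes at 16
  J2: completes at 27
  J3: completes at 29
  J4: completes at 37
  J5: completes at 40
  J6: completes at 52
  J7: completes at 71
Sum = 272
Average = 272/7
= 38.86


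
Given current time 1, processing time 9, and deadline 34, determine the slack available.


Slack = due - current_time - processing
= 34 - 1 - 9
= 24


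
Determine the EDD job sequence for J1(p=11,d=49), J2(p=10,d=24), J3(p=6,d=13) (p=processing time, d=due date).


EDD: sort by earliest due date
  J3: d=13, p=6
  J2: d=24, p=10
  J1: d=49, p=11
Order: J3 → J2 → J1


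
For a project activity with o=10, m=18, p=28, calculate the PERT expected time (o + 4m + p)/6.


te = (o + 4m + p) / 6
= (10 + 4×18 + 28) / 6
= (10 + 72 + 28) / 6
= 110 / 6
= 18.33


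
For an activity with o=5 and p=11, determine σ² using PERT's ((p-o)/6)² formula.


σ² = ((p - o) / 6)² = (p - o)² / 36
= (11 - 5)² / 36
= 6² / 36
= 36 / 36
= 1.0000


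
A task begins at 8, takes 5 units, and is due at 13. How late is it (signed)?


Completion = 8 + 5 = 13
Lateness = C - d = 13 - 13
= 0


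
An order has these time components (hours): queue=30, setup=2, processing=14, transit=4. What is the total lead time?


Lead time = queue + setup + processing + transit
= 30 + 2 + 14 + 4
= 50 hours


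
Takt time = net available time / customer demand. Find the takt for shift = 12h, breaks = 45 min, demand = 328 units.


Available = 12×60 - 45 = 675 min
Takt time = 675 / 328
= 2.06 min/unit


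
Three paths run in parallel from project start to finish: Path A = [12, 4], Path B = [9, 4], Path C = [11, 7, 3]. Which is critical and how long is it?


Path A: 12 + 4 = 16
Path B: 9 + 4 = 13
Path C: 11 + 7 + 3 = 21
Critical path = longest = max(16, 13, 21)
= 21 (Path C)


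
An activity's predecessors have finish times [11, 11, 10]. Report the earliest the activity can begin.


ES = max of all predecessor completion times
Predecessors: [11, 11, 10]
ES = max(11, 11, 10)
= 11


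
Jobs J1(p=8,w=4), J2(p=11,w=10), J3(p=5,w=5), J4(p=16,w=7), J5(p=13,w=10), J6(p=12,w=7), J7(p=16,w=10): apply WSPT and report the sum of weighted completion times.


WSPT order (by p/w): J3 → J2 → J5 → J7 → J6 → J1 → J4
  J3: C=5, w·C=5×5=25
  J2: C=16, w·C=10×16=160
  J5: C=29, w·C=10×29=290
  J7: C=45, w·C=10×45=450
  J6: C=57, w·C=7×57=399
  J1: C=65, w·C=4×65=260
  J4: C=81, w·C=7×81=567
Σ w·C = 2151
= 2151


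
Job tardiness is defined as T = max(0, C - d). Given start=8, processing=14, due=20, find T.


Completion = start + processing = 8 + 14 = 22
Tardiness = max(0, C - d) = max(0, 22 - 20)
= max(0, 2)
= 2


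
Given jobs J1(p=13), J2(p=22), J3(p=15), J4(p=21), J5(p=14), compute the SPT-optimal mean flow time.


SPT order: J1 → J5 → J3 → J4 → J2
Completion times:
  J1: C=13
  J5: C=27
  J3: C=42
  J4: C=63
  J2: C=85
Sum = 230, n = 5
Mean flow = 230/5
= 46.00


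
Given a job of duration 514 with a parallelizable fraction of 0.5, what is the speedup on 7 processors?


Amdahl's law: T_p = T × ((1-p) + p/N)
= 514 × ((1-0.5) + 0.5/7)
= 514 × (0.50 + 0.0714)
= 514 × 0.5714
= 293.71
Speedup = 514/293.71
= 1.75×


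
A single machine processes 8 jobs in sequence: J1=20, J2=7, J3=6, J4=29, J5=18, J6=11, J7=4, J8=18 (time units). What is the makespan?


Sequential makespan: sum all processing times
= 20 + 7 + 6 + 29 + 18 + 11 + 4 + 18
= 113 time units


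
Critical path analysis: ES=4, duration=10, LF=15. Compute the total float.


EF = ES + duration = 4 + 10 = 14
LS = LF - duration = 15 - 10 = 5
Total Float = LF - EF = 15 - 14
(or LS - ES = 5 - 4)
= 1


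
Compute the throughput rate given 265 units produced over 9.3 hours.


Throughput = units / time
= 265 / 9.3
= 28.5 units/hour


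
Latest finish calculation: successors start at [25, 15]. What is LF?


LF = min of all successor start times
Successors start at: [25, 15]
LF = min(25, 15)
= 15


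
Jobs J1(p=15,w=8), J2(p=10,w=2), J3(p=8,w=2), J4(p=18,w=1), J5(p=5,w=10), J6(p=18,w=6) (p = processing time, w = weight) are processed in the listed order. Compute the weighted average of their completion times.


Completion times:
  J1: C=15, w×C=8×15=120
  J2: C=25, w×C=2×25=50
  J3: C=33, w×C=2×33=66
  J4: C=51, w×C=1×51=51
  J5: C=56, w×C=10×56=560
  J6: C=74, w×C=6×74=444
Sum w×C = 1291
Sum w = 29
Weighted avg = 1291/29
= 44.52


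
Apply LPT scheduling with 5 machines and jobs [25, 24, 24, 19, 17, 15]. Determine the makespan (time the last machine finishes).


Jobs (LPT sorted): [25, 24, 24, 19, 17, 15]
Machines: 5
  J=25 → Machine 1 (load: 0+25=25)
  J=24 → Machine 2 (load: 0+24=24)
  J=24 → Machine 3 (load: 0+24=24)
  J=19 → Machine 4 (load: 0+19=19)
  J=17 → Machine 5 (load: 0+17=17)
  J=15 → Machine 5 (load: 17+15=32)
Machine loads: [25, 24, 24, 19, 32]
Makespan = max = 32 time units


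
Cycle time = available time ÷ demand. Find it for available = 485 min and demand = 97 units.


Cycle time = available time / demand
= 485 / 97
= 5.00 min/unit


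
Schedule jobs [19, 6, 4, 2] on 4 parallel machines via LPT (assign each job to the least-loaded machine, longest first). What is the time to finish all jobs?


Jobs (LPT sorted): [19, 6, 4, 2]
Machines: 4
  J=19 → Machine 1 (load: 0+19=19)
  J=6 → Machine 2 (load: 0+6=6)
  J=4 → Machine 3 (load: 0+4=4)
  J=2 → Machine 4 (load: 0+2=2)
Machine loads: [19, 6, 4, 2]
Makespan = max = 19 time units


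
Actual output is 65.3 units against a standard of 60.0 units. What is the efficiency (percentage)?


Efficiency = (actual / standard) × 100
= (65.3 / 60.0) × 100
= 108.8%


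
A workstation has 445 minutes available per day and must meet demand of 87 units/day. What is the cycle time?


Cycle time = available time / demand
= 445 / 87
= 5.11 min/unit


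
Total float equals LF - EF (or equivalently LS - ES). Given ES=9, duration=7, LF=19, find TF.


EF = ES + duration = 9 + 7 = 16
LS = LF - duration = 19 - 7 = 12
Total Float = LF - EF = 19 - 16
(or LS - ES = 12 - 9)
= 3


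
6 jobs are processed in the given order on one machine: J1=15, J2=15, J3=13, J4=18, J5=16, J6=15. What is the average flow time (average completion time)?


Completion times:
  J1: completes at 15
  J2: completes at 30
  J3: completes at 43
  J4: completes at 61
  J5: completes at 77
  J6: completes at 92
Sum = 318
Average = 318/6
= 53.00


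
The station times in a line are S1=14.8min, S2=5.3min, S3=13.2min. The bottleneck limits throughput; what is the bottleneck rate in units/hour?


Bottleneck = longest station time
Station times: [14.8, 5.3, 13.2]
Max = 14.8 min
Rate = 60 / 14.8
= 4.05 units/hour (bottleneck: 14.8min)


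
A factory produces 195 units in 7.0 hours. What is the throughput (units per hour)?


Throughput = units / time
= 195 / 7.0
= 27.9 units/hour


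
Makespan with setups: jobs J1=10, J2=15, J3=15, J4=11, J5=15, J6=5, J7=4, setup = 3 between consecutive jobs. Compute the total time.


Makespan = Σ processing + (n-1) × setup
= (10 + 15 + 15 + 11 + 15 + 5 + 4) + (7-1)×3
= 75 + 18
= 93 time units


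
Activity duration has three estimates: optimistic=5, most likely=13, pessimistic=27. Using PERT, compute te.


te = (o + 4m + p) / 6
= (5 + 4×13 + 27) / 6
= (5 + 52 + 27) / 6
= 84 / 6
= 14.00


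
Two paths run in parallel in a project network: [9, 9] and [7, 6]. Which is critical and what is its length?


Path A: 9 + 9 = 18
Path B: 7 + 6 = 13
Critical path = longest = max(18, 13)
= 18 (Path A)


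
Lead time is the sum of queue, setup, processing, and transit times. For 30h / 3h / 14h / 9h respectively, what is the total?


Lead time = queue + setup + processing + transit
= 30 + 3 + 14 + 9
= 56 hours


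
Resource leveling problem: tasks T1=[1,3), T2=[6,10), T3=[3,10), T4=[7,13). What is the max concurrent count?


Check each time point for overlaps:
  t=7: 3 tasks active (T2, T3, T4)
Max concurrent = 3


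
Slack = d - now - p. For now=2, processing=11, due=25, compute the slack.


Slack = due - current_time - processing
= 25 - 2 - 11
= 12


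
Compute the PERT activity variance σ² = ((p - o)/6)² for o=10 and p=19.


σ² = ((p - o) / 6)² = (p - o)² / 36
= (19 - 10)² / 36
= 9² / 36
= 81 / 36
= 2.2500


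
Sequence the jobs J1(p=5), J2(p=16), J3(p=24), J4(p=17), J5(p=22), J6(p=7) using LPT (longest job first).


LPT: sort by longest processing time first
  J3: p=24
  J5: p=22
  J4: p=17
  J2: p=16
  J6: p=7
  J1: p=5
Order: J3 → J5 → J4 → J2 → J6 → J1


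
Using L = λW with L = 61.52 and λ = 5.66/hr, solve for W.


Little's law: L = λW → W = L / λ
= 61.52 / 5.66
= 10.87 hours


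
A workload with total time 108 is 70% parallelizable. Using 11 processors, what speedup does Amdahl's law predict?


Amdahl's law: T_p = T × ((1-p) + p/N)
= 108 × ((1-0.7) + 0.7/11)
= 108 × (0.30 + 0.0636)
= 108 × 0.3636
= 39.27
Speedup = 108/39.27
= 2.75×


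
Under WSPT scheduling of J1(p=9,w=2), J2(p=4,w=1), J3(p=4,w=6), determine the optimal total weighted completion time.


WSPT order (by p/w): J3 → J2 → J1
  J3: C=4, w·C=6×4=24
  J2: C=8, w·C=1×8=8
  J1: C=17, w·C=2×17=34
Σ w·C = 66
= 66


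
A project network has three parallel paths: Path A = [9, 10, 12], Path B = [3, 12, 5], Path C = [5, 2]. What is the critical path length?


Path A: 9 + 10 + 12 = 31
Path B: 3 + 12 + 5 = 20
Path C: 5 + 2 = 7
Critical path = longest = max(31, 20, 7)
= 31 (Path A)


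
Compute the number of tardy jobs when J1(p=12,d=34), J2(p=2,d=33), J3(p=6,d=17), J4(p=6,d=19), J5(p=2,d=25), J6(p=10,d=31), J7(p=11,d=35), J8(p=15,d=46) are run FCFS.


Completion vs due date:
  J1: C=12, d=34 → on time
  J2: C=14, d=33 → on time
  J3: C=20, d=17 → TARDY
  J4: C=26, d=19 → TARDY
  J5: C=28, d=25 → TARDY
  J6: C=38, d=31 → TARDY
  J7: C=49, d=35 → TARDY
  J8: C=64, d=46 → TARDY
Tardy jobs: J3, J4, J5, J6, J7, J8
Count = 6


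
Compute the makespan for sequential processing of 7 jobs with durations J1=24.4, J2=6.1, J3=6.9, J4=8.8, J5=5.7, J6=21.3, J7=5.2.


Sequential makespan: sum all processing times
= 24.4 + 6.1 + 6.9 + 8.8 + 5.7 + 21.3 + 5.2
= 78.4 time units


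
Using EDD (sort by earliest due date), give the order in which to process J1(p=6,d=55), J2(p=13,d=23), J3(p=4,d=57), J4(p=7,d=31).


EDD: sort by earliest due date
  J2: d=23, p=13
  J4: d=31, p=7
  J1: d=55, p=6
  J3: d=57, p=4
Order: J2 → J4 → J1 → J3


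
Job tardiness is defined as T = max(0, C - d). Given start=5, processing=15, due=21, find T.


Completion = start + processing = 5 + 15 = 20
Tardiness = max(0, C - d) = max(0, 20 - 21)
= max(0, -1)
= 0


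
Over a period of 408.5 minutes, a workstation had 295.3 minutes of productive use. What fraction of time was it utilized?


Utilization = busy / total × 100
= 295.3 / 408.5 × 100
= 72.3%


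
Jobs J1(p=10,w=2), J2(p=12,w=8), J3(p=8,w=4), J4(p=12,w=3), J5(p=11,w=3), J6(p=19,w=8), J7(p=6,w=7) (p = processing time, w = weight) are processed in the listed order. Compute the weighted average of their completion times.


Completion times:
  J1: C=10, w×C=2×10=20
  J2: C=22, w×C=8×22=176
  J3: C=30, w×C=4×30=120
  J4: C=42, w×C=3×42=126
  J5: C=53, w×C=3×53=159
  J6: C=72, w×C=8×72=576
  J7: C=78, w×C=7×78=546
Sum w×C = 1723
Sum w = 35
Weighted avg = 1723/35
= 49.23


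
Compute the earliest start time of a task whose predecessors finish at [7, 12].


ES = max of all predecessor completion times
Predecessors: [7, 12]
ES = max(7, 12)
= 12


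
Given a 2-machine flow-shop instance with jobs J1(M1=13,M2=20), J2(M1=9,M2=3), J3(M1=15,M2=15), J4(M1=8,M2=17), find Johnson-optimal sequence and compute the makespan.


Johnson's rule:
Group 1 (M1≤M2, sort by M1): ['J4', 'J1', 'J3']
Group 2 (M1>M2, sort desc M2): ['J2']
Sequence: J4 → J1 → J3 → J2
Makespan calculation:
  J4: M1 done=8, M2 done=25
  J1: M1 done=21, M2 done=45
  J3: M1 done=36, M2 done=60
  J2: M1 done=45, M2 done=63
= Sequence: J4 → J1 → J3 → J2, Makespan: 63


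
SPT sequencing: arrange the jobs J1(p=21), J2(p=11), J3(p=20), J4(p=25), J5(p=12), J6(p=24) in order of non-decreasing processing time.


SPT: sort by shortest processing time
  J2: p=11
  J5: p=12
  J3: p=20
  J1: p=21
  J6: p=24
  J4: p=25
Order: J2 → J5 → J3 → J1 → J6 → J4


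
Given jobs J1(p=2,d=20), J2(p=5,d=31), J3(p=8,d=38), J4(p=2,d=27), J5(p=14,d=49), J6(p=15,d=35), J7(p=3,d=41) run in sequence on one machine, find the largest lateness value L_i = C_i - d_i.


Lateness per job (L = C - d):
  J1: C=2, d=20, L=-18
  J2: C=7, d=31, L=-24
  J3: C=15, d=38, L=-23
  J4: C=17, d=27, L=-10
  J5: C=31, d=49, L=-18
  J6: C=46, d=35, L=11
  J7: C=49, d=41, L=8
Lmax = max(-18, -24, -23, -10, -18, 11, 8)
= 11


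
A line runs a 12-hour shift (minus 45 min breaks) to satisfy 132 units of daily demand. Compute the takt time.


Available = 12×60 - 45 = 675 min
Takt time = 675 / 132
= 5.11 min/unit


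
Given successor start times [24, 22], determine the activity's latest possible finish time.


LF = min of all successor start times
Successors start at: [24, 22]
LF = min(24, 22)
= 22


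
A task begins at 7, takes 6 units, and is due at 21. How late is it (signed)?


Completion = 7 + 6 = 13
Lateness = C - d = 13 - 21
= -8


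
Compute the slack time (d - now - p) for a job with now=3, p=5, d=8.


Slack = due - current_time - processing
= 8 - 3 - 5
= 0


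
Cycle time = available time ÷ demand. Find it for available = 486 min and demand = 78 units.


Cycle time = available time / demand
= 486 / 78
= 6.23 min/unit


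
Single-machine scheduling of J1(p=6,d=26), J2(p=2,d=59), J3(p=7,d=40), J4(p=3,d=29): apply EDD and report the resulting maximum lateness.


EDD order: J1 → J4 → J3 → J2
Completion and lateness:
  J1: C=6, d=26, L=6-26=-20
  J4: C=9, d=29, L=9-29=-20
  J3: C=16, d=40, L=16-40=-24
  J2: C=18, d=59, L=18-59=-41
Lmax = max(-20, -20, -24, -41)
= -20


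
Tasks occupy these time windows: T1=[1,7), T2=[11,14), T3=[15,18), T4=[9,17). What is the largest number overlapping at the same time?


Check each time point for overlaps:
  t=11: 2 tasks active (T2, T4)
Max concurrent = 2


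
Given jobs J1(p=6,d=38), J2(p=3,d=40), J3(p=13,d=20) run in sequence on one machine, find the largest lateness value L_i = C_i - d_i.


Lateness per job (L = C - d):
  J1: C=6, d=38, L=-32
  J2: C=9, d=40, L=-31
  J3: C=22, d=20, L=2
Lmax = max(-32, -31, 2)
= 2


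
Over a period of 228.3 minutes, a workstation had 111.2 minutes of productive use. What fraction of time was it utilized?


Utilization = busy / total × 100
= 111.2 / 228.3 × 100
= 48.7%


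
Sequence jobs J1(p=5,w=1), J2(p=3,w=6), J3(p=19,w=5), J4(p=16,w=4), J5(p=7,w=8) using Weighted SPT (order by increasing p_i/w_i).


WSPT (Smith's rule): sort by p/w ascending
  J2: p/w = 3/6 = 0.500
  J5: p/w = 7/8 = 0.875
  J3: p/w = 19/5 = 3.800
  J4: p/w = 16/4 = 4.000
  J1: p/w = 5/1 = 5.000
Order: J2 → J5 → J3 → J4 → J1


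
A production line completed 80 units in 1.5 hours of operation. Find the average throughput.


Throughput = units / time
= 80 / 1.5
= 53.3 units/hour


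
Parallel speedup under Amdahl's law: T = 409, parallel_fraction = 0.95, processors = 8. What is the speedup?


Amdahl's law: T_p = T × ((1-p) + p/N)
= 409 × ((1-0.95) + 0.95/8)
= 409 × (0.05 + 0.1187)
= 409 × 0.1688
= 69.02
Speedup = 409/69.02
= 5.93×


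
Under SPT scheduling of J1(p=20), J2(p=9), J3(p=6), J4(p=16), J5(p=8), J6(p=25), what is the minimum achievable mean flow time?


SPT order: J3 → J5 → J2 → J4 → J1 → J6
Completion times:
  J3: C=6
  J5: C=14
  J2: C=23
  J4: C=39
  J1: C=59
  J6: C=84
Sum = 225, n = 6
Mean flow = 225/6
= 37.50


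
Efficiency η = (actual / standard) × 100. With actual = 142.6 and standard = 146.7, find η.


Efficiency = (actual / standard) × 100
= (142.6 / 146.7) × 100
= 97.2%


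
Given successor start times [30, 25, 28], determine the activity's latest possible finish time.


LF = min of all successor start times
Successors start at: [30, 25, 28]
LF = min(30, 25, 28)
= 25


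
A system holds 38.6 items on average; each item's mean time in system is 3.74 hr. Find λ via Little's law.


Little's law: L = λW → λ = L / W
= 38.6 / 3.74
= 10.32 per hour


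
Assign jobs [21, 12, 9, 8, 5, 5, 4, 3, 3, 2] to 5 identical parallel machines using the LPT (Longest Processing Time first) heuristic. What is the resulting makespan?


Jobs (LPT sorted): [21, 12, 9, 8, 5, 5, 4, 3, 3, 2]
Machines: 5
  J=21 → Machine 1 (load: 0+21=21)
  J=12 → Machine 2 (load: 0+12=12)
  J=9 → Machine 3 (load: 0+9=9)
  J=8 → Machine 4 (load: 0+8=8)
  J=5 → Machine 5 (load: 0+5=5)
  J=5 → Machine 5 (load: 5+5=10)
  J=4 → Machine 4 (load: 8+4=12)
  J=3 → Machine 3 (load: 9+3=12)
  J=3 → Machine 5 (load: 10+3=13)
  J=2 → Machine 2 (load: 12+2=14)
Machine loads: [21, 14, 12, 12, 13]
Makespan = max = 21 time units


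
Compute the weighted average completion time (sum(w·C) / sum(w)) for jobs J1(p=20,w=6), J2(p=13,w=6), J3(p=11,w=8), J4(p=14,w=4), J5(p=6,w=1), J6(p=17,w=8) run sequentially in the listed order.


Completion times:
  J1: C=20, w×C=6×20=120
  J2: C=33, w×C=6×33=198
  J3: C=44, w×C=8×44=352
  J4: C=58, w×C=4×58=232
  J5: C=64, w×C=1×64=64
  J6: C=81, w×C=8×81=648
Sum w×C = 1614
Sum w = 33
Weighted avg = 1614/33
= 48.91


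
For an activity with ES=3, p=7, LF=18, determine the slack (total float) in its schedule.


EF = ES + duration = 3 + 7 = 10
LS = LF - duration = 18 - 7 = 11
Total Float = LF - EF = 18 - 10
(or LS - ES = 11 - 3)
= 8


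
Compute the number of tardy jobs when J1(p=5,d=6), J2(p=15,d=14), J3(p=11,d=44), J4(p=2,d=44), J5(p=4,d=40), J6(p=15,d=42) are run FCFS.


Completion vs due date:
  J1: C=5, d=6 → on time
  J2: C=20, d=14 → TARDY
  J3: C=31, d=44 → on time
  J4: C=33, d=44 → on time
  J5: C=37, d=40 → on time
  J6: C=52, d=42 → TARDY
Tardy jobs: J2, J6
Count = 2


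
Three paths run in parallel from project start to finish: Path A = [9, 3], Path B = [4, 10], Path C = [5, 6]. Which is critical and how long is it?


Path A: 9 + 3 = 12
Path B: 4 + 10 = 14
Path C: 5 + 6 = 11
Critical path = longest = max(12, 14, 11)
= 14 (Path B)


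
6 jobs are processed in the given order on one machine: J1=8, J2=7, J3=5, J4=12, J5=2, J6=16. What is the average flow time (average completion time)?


Completion times:
  J1: completes at 8
  J2: completes at 15
  J3: completes at 20
  J4: completes at 32
  J5: completes at 34
  J6: completes at 50
Sum = 159
Average = 159/6
= 26.50


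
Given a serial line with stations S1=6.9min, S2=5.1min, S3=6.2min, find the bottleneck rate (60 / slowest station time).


Bottleneck = longest station time
Station times: [6.9, 5.1, 6.2]
Max = 6.9 min
Rate = 60 / 6.9
= 8.70 units/hour (bottleneck: 6.9min)


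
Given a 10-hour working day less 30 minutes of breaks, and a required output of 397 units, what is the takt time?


Available = 10×60 - 30 = 570 min
Takt time = 570 / 397
= 1.44 min/unit


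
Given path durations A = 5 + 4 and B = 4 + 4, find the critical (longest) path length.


Path A: 5 + 4 = 9
Path B: 4 + 4 = 8
Critical path = longest = max(9, 8)
= 9 (Path A)


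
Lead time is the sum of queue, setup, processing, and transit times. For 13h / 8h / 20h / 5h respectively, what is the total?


Lead time = queue + setup + processing + transit
= 13 + 8 + 20 + 5
= 46 hours


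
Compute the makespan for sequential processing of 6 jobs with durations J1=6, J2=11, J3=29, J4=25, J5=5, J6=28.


Sequential makespan: sum all processing times
= 6 + 11 + 29 + 25 + 5 + 28
= 104 time units


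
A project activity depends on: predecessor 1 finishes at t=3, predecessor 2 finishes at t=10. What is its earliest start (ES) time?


ES = max of all predecessor completion times
Predecessors: [3, 10]
ES = max(3, 10)
= 10


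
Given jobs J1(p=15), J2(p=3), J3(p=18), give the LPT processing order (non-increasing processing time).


LPT: sort by longest processing time first
  J3: p=18
  J1: p=15
  J2: p=3
Order: J3 → J1 → J2


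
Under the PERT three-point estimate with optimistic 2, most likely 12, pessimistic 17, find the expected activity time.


te = (o + 4m + p) / 6
= (2 + 4×12 + 17) / 6
= (2 + 48 + 17) / 6
= 67 / 6
= 11.17


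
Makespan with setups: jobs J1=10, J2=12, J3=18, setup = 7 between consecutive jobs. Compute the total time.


Makespan = Σ processing + (n-1) × setup
= (10 + 12 + 18) + (3-1)×7
= 40 + 14
= 54 time units


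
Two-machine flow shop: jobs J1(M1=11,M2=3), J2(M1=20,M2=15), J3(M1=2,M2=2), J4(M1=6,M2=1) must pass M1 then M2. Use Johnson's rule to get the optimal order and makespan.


Johnson's rule:
Group 1 (M1≤M2, sort by M1): ['J3']
Group 2 (M1>M2, sort desc M2): ['J2', 'J1', 'J4']
Sequence: J3 → J2 → J1 → J4
Makespan calculation:
  J3: M1 done=2, M2 done=4
  J2: M1 done=22, M2 done=37
  J1: M1 done=33, M2 done=40
  J4: M1 done=39, M2 done=41
= Sequence: J3 → J2 → J1 → J4, Makespan: 41


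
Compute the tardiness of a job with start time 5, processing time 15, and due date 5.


Completion = start + processing = 5 + 15 = 20
Tardiness = max(0, C - d) = max(0, 20 - 5)
= max(0, 15)
= 15


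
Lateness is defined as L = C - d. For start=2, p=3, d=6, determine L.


Completion = 2 + 3 = 5
Lateness = C - d = 5 - 6
= -1


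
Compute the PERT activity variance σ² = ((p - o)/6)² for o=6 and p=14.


σ² = ((p - o) / 6)² = (p - o)² / 36
= (14 - 6)² / 36
= 8² / 36
= 64 / 36
= 1.7778


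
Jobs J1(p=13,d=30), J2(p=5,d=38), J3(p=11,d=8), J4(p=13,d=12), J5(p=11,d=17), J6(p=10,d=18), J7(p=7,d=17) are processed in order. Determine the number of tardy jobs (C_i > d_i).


Completion vs due date:
  J1: C=13, d=30 → on time
  J2: C=18, d=38 → on time
  J3: C=29, d=8 → TARDY
  J4: C=42, d=12 → TARDY
  J5: C=53, d=17 → TARDY
  J6: C=63, d=18 → TARDY
  J7: C=70, d=17 → TARDY
Tardy jobs: J3, J4, J5, J6, J7
Count = 5


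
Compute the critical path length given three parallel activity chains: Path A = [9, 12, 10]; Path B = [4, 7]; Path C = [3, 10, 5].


Path A: 9 + 12 + 10 = 31
Path B: 4 + 7 = 11
Path C: 3 + 10 + 5 = 18
Critical path = longest = max(31, 11, 18)
= 31 (Path A)


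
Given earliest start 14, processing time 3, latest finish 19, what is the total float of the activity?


EF = ES + duration = 14 + 3 = 17
LS = LF - duration = 19 - 3 = 16
Total Float = LF - EF = 19 - 17
(or LS - ES = 16 - 14)
= 2


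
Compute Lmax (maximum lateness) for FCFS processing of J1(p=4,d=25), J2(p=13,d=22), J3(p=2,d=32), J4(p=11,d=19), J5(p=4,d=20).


Lateness per job (L = C - d):
  J1: C=4, d=25, L=-21
  J2: C=17, d=22, L=-5
  J3: C=19, d=32, L=-13
  J4: C=30, d=19, L=11
  J5: C=34, d=20, L=14
Lmax = max(-21, -5, -13, 11, 14)
= 14


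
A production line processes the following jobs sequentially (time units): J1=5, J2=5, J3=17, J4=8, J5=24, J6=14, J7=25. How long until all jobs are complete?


Sequential makespan: sum all processing times
= 5 + 5 + 17 + 8 + 24 + 14 + 25
= 98 time units


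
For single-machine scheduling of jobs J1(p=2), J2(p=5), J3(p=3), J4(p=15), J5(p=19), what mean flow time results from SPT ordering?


SPT order: J1 → J3 → J2 → J4 → J5
Completion times:
  J1: C=2
  J3: C=5
  J2: C=10
  J4: C=25
  J5: C=44
Sum = 86, n = 5
Mean flow = 86/5
= 17.20


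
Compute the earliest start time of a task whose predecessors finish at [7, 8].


ES = max of all predecessor completion times
Predecessors: [7, 8]
ES = max(7, 8)
= 8


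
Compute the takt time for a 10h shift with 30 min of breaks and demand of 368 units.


Available = 10×60 - 30 = 570 min
Takt time = 570 / 368
= 1.55 min/unit


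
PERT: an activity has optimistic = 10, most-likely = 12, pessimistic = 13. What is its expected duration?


te = (o + 4m + p) / 6
= (10 + 4×12 + 13) / 6
= (10 + 48 + 13) / 6
= 71 / 6
= 11.83


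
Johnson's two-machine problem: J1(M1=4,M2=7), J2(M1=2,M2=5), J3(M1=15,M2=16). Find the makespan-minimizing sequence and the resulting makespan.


Johnson's rule:
Group 1 (M1≤M2, sort by M1): ['J2', 'J1', 'J3']
Group 2 (M1>M2, sort desc M2): []
Sequence: J2 → J1 → J3
Makespan calculation:
  J2: M1 done=2, M2 done=7
  J1: M1 done=6, M2 done=14
  J3: M1 done=21, M2 done=37
= Sequence: J2 → J1 → J3, Makespan: 37


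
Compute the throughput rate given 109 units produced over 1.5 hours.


Throughput = units / time
= 109 / 1.5
= 72.7 units/hour


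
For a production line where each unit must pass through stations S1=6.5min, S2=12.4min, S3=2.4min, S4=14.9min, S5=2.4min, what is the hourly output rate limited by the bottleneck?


Bottleneck = longest station time
Station times: [6.5, 12.4, 2.4, 14.9, 2.4]
Max = 14.9 min
Rate = 60 / 14.9
= 4.03 units/hour (bottleneck: 14.9min)


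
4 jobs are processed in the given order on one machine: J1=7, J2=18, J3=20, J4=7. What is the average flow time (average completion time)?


Completion times:
  J1: completes at 7
  J2: completes at 25
  J3: completes at 45
  J4: completes at 52
Sum = 129
Average = 129/4
= 32.25


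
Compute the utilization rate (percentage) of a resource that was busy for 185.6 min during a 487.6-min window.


Utilization = busy / total × 100
= 185.6 / 487.6 × 100
= 38.1%


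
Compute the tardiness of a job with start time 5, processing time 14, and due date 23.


Completion = start + processing = 5 + 14 = 19
Tardiness = max(0, C - d) = max(0, 19 - 23)
= max(0, -4)
= 0


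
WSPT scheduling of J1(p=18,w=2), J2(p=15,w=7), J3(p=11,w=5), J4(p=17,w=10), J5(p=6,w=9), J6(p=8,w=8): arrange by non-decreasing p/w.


WSPT (Smith's rule): sort by p/w ascending
  J5: p/w = 6/9 = 0.667
  J6: p/w = 8/8 = 1.000
  J4: p/w = 17/10 = 1.700
  J2: p/w = 15/7 = 2.143
  J3: p/w = 11/5 = 2.200
  J1: p/w = 18/2 = 9.000
Order: J5 → J6 → J4 → J2 → J3 → J1


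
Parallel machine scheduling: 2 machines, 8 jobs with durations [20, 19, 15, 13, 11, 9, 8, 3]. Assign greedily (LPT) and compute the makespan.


Jobs (LPT sorted): [20, 19, 15, 13, 11, 9, 8, 3]
Machines: 2
  J=20 → Machine 1 (load: 0+20=20)
  J=19 → Machine 2 (load: 0+19=19)
  J=15 → Machine 2 (load: 19+15=34)
  J=13 → Machine 1 (load: 20+13=33)
  J=11 → Machine 1 (load: 33+11=44)
  J=9 → Machine 2 (load: 34+9=43)
  J=8 → Machine 2 (load: 43+8=51)
  J=3 → Machine 1 (load: 44+3=47)
Machine loads: [47, 51]
Makespan = max = 51 time units


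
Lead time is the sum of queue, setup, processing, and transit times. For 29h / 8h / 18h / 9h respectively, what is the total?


Lead time = queue + setup + processing + transit
= 29 + 8 + 18 + 9
= 64 hours


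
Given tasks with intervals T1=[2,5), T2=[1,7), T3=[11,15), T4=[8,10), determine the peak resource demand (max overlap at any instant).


Check each time point for overlaps:
  t=2: 2 tasks active (T1, T2)
Max concurrent = 2


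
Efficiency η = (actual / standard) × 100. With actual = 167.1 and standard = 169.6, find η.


Efficiency = (actual / standard) × 100
= (167.1 / 169.6) × 100
= 98.5%


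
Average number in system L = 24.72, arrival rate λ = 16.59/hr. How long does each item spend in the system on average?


Little's law: L = λW → W = L / λ
= 24.72 / 16.59
= 1.49 hours


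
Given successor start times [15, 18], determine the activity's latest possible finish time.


LF = min of all successor start times
Successors start at: [15, 18]
LF = min(15, 18)
= 15


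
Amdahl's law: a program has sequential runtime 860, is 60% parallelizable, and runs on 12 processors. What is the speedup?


Amdahl's law: T_p = T × ((1-p) + p/N)
= 860 × ((1-0.6) + 0.6/12)
= 860 × (0.40 + 0.0500)
= 860 × 0.4500
= 387.00
Speedup = 860/387.00
= 2.22×


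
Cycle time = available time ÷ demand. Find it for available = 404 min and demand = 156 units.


Cycle time = available time / demand
= 404 / 156
= 2.59 min/unit


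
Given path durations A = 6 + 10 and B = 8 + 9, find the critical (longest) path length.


Path A: 6 + 10 = 16
Path B: 8 + 9 = 17
Critical path = longest = max(16, 17)
= 17 (Path B)


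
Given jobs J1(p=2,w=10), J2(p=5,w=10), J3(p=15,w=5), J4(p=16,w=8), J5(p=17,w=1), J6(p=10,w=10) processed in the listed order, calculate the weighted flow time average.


Completion times:
  J1: C=2, w×C=10×2=20
  J2: C=7, w×C=10×7=70
  J3: C=22, w×C=5×22=110
  J4: C=38, w×C=8×38=304
  J5: C=55, w×C=1×55=55
  J6: C=65, w×C=10×65=650
Sum w×C = 1209
Sum w = 44
Weighted avg = 1209/44
= 27.48


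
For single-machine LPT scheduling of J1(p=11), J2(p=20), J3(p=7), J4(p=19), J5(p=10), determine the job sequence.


LPT: sort by longest processing time first
  J2: p=20
  J4: p=19
  J1: p=11
  J5: p=10
  J3: p=7
Order: J2 → J4 → J1 → J5 → J3


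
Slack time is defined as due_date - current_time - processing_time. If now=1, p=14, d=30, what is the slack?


Slack = due - current_time - processing
= 30 - 1 - 14
= 15


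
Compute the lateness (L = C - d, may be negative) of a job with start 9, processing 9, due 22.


Completion = 9 + 9 = 18
Lateness = C - d = 18 - 22
= -4


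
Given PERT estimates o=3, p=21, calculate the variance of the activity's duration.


σ² = ((p - o) / 6)² = (p - o)² / 36
= (21 - 3)² / 36
= 18² / 36
= 324 / 36
= 9.0000


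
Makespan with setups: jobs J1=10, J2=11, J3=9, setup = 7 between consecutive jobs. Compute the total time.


Makespan = Σ processing + (n-1) × setup
= (10 + 11 + 9) + (3-1)×7
= 30 + 14
= 44 time units


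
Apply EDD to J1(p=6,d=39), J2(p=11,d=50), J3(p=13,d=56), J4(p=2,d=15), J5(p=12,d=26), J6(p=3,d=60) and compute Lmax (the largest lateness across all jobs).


EDD order: J4 → J5 → J1 → J2 → J3 → J6
Completion and lateness:
  J4: C=2, d=15, L=2-15=-13
  J5: C=14, d=26, L=14-26=-12
  J1: C=20, d=39, L=20-39=-19
  J2: C=31, d=50, L=31-50=-19
  J3: C=44, d=56, L=44-56=-12
  J6: C=47, d=60, L=47-60=-13
Lmax = max(-13, -12, -19, -19, -12, -13)
= -12


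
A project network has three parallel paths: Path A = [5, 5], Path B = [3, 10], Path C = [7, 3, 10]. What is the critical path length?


Path A: 5 + 5 = 10
Path B: 3 + 10 = 13
Path C: 7 + 3 + 10 = 20
Critical path = longest = max(10, 13, 20)
= 20 (Path C)
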